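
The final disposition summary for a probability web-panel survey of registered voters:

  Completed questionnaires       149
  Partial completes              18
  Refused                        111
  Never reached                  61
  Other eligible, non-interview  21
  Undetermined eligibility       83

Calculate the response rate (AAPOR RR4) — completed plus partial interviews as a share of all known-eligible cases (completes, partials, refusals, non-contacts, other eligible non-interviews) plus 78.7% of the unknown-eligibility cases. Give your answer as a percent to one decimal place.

39.3%

Num = 149 + 18 = 167
Known eligible = 149 + 18 + 111 + 61 + 21 = 360
e × U = 0.7870 × 83 = 65.32
Denom = 360 + 65.32 = 425.32
RR4 = 167 / 425.32 = 0.3926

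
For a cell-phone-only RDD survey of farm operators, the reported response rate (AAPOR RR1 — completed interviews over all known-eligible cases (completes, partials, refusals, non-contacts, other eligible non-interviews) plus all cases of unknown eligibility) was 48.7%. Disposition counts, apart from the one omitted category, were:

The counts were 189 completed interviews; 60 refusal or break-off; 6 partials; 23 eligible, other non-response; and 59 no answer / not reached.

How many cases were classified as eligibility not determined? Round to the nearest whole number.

RR1 = 189 / D = 0.487
D = 189 / 0.487 = 388.1
Rest of base = 337
eligibility not determined = 388.1 − 337 ≈ 51

51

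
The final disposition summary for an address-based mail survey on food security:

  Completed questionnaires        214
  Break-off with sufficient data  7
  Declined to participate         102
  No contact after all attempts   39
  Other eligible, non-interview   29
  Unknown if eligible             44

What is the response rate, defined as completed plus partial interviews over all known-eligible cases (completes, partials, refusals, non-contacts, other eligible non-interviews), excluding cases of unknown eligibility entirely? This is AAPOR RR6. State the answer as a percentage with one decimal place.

56.5%

Num = 214 + 7 = 221
Denom = 214 + 7 + 102 + 39 + 29 = 391
RR6 = 221 / 391 = 0.5652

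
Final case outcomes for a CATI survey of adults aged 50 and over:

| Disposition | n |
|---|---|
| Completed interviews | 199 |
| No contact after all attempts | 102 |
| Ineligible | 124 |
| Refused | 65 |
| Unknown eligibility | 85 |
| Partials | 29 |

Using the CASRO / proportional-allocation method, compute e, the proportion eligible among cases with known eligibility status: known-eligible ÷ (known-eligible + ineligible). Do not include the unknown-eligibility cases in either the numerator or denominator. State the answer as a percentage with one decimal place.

76.1%

Known eligible = 199 + 29 + 65 + 102 = 395
e = 395 / (395 + 124) = 395 / 519 = 0.7611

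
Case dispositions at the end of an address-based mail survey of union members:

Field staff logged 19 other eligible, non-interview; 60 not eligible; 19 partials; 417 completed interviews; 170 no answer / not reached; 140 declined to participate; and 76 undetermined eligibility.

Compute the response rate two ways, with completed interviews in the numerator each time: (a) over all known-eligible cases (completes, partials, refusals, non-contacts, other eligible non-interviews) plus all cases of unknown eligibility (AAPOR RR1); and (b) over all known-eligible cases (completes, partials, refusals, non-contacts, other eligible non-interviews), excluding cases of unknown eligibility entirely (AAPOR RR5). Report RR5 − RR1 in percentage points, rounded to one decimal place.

Numerator → 417
Denominator → 417 + 19 + 140 + 170 + 19 + 76 = 841
RR1 = 417 / 841 = 0.4958
Denominator → 417 + 19 + 140 + 170 + 19 = 765
RR5 = 417 / 765 = 0.5451
Difference = 54.51 − 49.58 = 4.93 percentage points

4.9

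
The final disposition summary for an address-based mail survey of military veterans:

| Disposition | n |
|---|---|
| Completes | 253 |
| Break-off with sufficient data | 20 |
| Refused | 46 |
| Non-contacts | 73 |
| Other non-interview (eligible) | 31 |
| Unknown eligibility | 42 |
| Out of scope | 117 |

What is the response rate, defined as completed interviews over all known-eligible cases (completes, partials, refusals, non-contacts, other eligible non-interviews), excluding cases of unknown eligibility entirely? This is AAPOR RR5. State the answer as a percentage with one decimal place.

59.8%

Numerator → 253
Denominator → 253 + 20 + 46 + 73 + 31 = 423
RR5 = 253 / 423 = 0.5981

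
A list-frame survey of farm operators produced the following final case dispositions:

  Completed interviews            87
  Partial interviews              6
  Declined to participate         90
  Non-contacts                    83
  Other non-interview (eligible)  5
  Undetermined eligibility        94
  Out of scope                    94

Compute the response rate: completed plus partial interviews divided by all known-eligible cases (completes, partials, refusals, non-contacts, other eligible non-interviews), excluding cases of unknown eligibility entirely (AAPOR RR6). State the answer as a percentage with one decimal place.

34.3%

Num = 87 + 6 = 93
Denom = 87 + 6 + 90 + 83 + 5 = 271
RR6 = 93 / 271 = 0.3432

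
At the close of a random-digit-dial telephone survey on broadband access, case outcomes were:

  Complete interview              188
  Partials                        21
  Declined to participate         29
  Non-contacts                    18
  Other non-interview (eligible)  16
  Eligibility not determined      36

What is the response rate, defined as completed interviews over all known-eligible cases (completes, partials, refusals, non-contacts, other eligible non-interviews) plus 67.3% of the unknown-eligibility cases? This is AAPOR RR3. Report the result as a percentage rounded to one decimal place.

Numerator: 188
Known eligible: 188 + 21 + 29 + 18 + 16 = 272
e × U: 0.6730 × 36 = 24.23
Denom: 272 + 24.23 = 296.23
RR3 = 188 / 296.23 = 0.6346

63.5%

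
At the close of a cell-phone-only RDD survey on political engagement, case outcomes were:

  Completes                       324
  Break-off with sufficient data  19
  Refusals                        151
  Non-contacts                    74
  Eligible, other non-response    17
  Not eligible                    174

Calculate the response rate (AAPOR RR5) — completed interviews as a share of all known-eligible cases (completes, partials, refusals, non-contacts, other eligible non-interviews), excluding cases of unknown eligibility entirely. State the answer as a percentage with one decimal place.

Top: 324
Denom: 324 + 19 + 151 + 74 + 17 = 585
RR5 = 324 / 585 = 0.5538

55.4%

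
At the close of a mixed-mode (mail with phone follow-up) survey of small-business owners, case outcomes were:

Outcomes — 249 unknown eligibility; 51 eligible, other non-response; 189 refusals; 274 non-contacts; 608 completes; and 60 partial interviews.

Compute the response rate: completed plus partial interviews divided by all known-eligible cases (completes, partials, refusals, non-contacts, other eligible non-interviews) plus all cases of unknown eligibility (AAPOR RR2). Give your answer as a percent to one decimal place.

Top → 608 + 60 = 668
Denom → 608 + 60 + 189 + 274 + 51 + 249 = 1431
RR2 = 668 / 1431 = 0.4668

46.7%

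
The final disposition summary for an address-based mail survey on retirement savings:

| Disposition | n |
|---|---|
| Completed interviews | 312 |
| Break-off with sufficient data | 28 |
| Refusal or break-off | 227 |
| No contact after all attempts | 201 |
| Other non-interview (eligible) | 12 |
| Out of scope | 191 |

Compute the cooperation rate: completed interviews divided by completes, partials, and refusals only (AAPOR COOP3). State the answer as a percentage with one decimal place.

55.0%

Numerator → 312
Denom → 312 + 28 + 227 = 567
COOP3 = 312 / 567 = 0.5503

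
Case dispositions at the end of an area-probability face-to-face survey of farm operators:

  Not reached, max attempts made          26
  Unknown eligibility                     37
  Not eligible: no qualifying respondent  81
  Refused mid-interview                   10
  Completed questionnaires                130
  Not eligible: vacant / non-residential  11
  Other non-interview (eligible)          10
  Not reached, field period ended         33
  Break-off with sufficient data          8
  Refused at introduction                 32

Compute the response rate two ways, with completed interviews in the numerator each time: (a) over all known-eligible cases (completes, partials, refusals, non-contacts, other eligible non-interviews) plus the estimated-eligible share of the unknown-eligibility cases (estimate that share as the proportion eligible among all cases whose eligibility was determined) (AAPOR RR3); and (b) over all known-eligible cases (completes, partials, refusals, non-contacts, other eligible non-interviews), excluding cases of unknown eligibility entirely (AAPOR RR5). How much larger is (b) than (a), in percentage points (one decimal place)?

5.1

Refusals = 32 + 10 = 42
No answer / not reached = 33 + 26 = 59
Not eligible = 81 + 11 = 92
Top = 130
Eligible (known) = 130 + 8 + 42 + 59 + 10 = 249
e = 249 / (249 + 92) = 249 / 341 = 0.7302
Eligible share of unknowns = 0.7302 × 37 = 27.02
Denominator = 249 + 27.02 = 276.02
RR3 = 130 / 276.02 = 0.4710
Denominator = 130 + 8 + 42 + 59 + 10 = 249
RR5 = 130 / 249 = 0.5221
Difference = 52.21 − 47.10 = 5.11 percentage points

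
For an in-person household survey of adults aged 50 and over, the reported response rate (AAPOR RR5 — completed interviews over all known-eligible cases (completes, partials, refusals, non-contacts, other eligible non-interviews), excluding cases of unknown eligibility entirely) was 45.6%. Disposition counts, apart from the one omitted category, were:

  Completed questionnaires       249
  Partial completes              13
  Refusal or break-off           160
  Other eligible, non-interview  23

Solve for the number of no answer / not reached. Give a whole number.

101

RR5 = 249 / D = 0.456
D = 249 / 0.456 = 546.1
Other denominator terms total 445
no answer / not reached = 546.1 − 445 ≈ 101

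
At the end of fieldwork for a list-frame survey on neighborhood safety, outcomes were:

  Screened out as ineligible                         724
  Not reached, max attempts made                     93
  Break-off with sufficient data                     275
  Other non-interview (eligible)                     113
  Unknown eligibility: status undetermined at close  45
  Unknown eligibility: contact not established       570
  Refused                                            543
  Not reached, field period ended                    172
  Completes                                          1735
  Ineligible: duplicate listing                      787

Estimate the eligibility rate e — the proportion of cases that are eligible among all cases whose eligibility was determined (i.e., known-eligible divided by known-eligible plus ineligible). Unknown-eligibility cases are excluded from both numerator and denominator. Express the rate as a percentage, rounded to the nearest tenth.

66.0%

No contact after all attempts = 172 + 93 = 265
Unknown eligibility = 570 + 45 = 615
Screened out, ineligible = 724 + 787 = 1511
Determined eligible = 1735 + 275 + 543 + 265 + 113 = 2931
e = 2931 / (2931 + 1511) = 2931 / 4442 = 0.6598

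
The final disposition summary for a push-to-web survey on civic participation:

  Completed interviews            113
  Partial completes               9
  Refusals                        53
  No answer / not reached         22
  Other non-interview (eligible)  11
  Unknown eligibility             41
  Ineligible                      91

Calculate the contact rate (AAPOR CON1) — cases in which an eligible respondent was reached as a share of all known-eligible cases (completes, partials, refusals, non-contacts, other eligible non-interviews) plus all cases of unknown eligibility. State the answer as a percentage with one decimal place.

Num = 113 + 9 + 53 + 11 = 186
Denom = 113 + 9 + 53 + 22 + 11 + 41 = 249
CON1 = 186 / 249 = 0.7470

74.7%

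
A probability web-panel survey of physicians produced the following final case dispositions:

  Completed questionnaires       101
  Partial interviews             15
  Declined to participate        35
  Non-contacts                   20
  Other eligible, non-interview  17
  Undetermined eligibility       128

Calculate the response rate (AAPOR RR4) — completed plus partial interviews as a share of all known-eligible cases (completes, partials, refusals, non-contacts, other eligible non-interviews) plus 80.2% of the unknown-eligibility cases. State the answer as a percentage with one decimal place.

Num: 101 + 15 = 116
Determined eligible: 101 + 15 + 35 + 20 + 17 = 188
Eligible share of unknowns: 0.8020 × 128 = 102.66
Denom: 188 + 102.66 = 290.66
RR4 = 116 / 290.66 = 0.3991

39.9%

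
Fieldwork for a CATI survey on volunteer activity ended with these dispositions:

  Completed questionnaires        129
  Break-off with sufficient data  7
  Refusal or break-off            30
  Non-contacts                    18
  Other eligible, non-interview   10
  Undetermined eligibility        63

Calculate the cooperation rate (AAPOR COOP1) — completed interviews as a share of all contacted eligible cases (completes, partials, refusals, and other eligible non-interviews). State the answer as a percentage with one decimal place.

73.3%

Top = 129
Base = 129 + 7 + 30 + 10 = 176
COOP1 = 129 / 176 = 0.7330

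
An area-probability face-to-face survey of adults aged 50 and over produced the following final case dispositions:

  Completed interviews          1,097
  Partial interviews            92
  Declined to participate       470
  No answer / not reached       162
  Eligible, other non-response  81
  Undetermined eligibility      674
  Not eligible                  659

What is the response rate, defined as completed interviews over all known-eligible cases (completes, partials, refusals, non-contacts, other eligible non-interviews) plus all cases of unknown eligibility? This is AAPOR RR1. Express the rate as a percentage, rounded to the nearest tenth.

42.6%

Num = 1097
Denominator = 1097 + 92 + 470 + 162 + 81 + 674 = 2576
RR1 = 1097 / 2576 = 0.4259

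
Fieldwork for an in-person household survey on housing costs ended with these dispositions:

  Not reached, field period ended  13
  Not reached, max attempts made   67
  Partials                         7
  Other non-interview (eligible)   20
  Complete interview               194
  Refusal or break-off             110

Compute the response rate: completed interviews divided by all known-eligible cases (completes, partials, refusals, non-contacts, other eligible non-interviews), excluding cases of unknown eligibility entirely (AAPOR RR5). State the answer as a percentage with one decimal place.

47.2%

No answer / not reached = 13 + 67 = 80
Num → 194
Denominator → 194 + 7 + 110 + 80 + 20 = 411
RR5 = 194 / 411 = 0.4720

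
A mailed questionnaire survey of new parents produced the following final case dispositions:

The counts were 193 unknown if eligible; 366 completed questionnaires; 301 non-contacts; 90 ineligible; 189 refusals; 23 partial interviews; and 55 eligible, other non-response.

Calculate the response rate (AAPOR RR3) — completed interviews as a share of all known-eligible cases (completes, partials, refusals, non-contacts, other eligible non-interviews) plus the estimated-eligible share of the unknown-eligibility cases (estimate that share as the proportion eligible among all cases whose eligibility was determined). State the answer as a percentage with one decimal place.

33.0%

Numerator → 366
Determined eligible → 366 + 23 + 189 + 301 + 55 = 934
e = 934 / (934 + 90) = 934 / 1024 = 0.9121
e × U → 0.9121 × 193 = 176.04
Base → 934 + 176.04 = 1110.04
RR3 = 366 / 1110.04 = 0.3297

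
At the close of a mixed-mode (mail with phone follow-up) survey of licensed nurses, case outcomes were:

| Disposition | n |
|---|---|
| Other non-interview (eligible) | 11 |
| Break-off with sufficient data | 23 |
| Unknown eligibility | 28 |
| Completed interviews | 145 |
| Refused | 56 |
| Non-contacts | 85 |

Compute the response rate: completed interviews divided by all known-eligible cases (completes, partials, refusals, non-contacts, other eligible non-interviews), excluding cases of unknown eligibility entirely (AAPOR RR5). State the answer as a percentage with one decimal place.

45.3%

Numerator → 145
Denom → 145 + 23 + 56 + 85 + 11 = 320
RR5 = 145 / 320 = 0.4531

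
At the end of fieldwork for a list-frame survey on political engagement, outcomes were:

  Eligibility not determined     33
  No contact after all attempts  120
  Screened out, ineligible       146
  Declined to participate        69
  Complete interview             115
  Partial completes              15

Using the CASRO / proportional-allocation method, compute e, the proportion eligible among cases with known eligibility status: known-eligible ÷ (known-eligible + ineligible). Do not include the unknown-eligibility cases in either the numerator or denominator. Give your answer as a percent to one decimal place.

Determined eligible = 115 + 15 + 69 + 120 = 319
e = 319 / (319 + 146) = 319 / 465 = 0.6860

68.6%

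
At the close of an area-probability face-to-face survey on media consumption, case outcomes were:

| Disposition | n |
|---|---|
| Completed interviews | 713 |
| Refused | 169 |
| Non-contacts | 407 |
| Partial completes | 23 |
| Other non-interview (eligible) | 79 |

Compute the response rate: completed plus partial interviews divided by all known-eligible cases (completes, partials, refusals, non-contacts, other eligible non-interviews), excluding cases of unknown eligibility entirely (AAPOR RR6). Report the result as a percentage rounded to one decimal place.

52.9%

Numerator: 713 + 23 = 736
Base: 713 + 23 + 169 + 407 + 79 = 1391
RR6 = 736 / 1391 = 0.5291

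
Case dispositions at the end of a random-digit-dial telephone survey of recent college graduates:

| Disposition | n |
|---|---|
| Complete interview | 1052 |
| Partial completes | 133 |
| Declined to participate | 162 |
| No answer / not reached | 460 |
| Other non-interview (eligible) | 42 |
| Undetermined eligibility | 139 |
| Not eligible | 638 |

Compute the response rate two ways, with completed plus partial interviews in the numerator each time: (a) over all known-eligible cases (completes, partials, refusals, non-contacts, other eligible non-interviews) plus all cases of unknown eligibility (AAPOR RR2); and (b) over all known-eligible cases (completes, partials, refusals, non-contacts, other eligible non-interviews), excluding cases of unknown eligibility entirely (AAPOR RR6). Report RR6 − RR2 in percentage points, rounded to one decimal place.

4.5

Top = 1052 + 133 = 1185
Denominator = 1052 + 133 + 162 + 460 + 42 + 139 = 1988
RR2 = 1185 / 1988 = 0.5961
Denominator = 1052 + 133 + 162 + 460 + 42 = 1849
RR6 = 1185 / 1849 = 0.6409
Difference = 64.09 − 59.61 = 4.48 percentage points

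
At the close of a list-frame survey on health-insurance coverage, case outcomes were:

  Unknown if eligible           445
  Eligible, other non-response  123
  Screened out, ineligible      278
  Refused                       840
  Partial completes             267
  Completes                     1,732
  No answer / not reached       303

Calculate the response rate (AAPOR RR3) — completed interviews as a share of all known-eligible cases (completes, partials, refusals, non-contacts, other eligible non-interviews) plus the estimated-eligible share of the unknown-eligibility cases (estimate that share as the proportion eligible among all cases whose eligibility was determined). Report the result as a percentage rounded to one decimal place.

47.1%

Top → 1732
Determined eligible → 1732 + 267 + 840 + 303 + 123 = 3265
e = 3265 / (3265 + 278) = 3265 / 3543 = 0.9215
Eligible share of unknowns → 0.9215 × 445 = 410.07
Denominator → 3265 + 410.07 = 3675.07
RR3 = 1732 / 3675.07 = 0.4713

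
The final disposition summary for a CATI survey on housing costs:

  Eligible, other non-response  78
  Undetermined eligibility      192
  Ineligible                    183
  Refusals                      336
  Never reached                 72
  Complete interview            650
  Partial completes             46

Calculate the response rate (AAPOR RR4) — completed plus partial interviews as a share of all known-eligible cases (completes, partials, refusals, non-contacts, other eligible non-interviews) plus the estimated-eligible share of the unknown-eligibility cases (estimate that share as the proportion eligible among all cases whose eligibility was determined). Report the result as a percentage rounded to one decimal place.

Top → 650 + 46 = 696
Eligible (known) → 650 + 46 + 336 + 72 + 78 = 1182
e = 1182 / (1182 + 183) = 1182 / 1365 = 0.8659
e × U → 0.8659 × 192 = 166.25
Base → 1182 + 166.25 = 1348.25
RR4 = 696 / 1348.25 = 0.5162

51.6%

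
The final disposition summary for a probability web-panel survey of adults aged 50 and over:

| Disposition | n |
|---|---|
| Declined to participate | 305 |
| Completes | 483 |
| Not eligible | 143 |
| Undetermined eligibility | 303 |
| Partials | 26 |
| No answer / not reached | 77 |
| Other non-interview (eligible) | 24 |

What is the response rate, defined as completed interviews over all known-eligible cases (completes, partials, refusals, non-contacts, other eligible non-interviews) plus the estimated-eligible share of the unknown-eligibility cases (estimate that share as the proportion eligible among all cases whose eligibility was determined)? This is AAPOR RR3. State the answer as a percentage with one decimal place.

Num: 483
Determined eligible: 483 + 26 + 305 + 77 + 24 = 915
e = 915 / (915 + 143) = 915 / 1058 = 0.8648
Eligible share of unknowns: 0.8648 × 303 = 262.03
Denom: 915 + 262.03 = 1177.03
RR3 = 483 / 1177.03 = 0.4104

41.0%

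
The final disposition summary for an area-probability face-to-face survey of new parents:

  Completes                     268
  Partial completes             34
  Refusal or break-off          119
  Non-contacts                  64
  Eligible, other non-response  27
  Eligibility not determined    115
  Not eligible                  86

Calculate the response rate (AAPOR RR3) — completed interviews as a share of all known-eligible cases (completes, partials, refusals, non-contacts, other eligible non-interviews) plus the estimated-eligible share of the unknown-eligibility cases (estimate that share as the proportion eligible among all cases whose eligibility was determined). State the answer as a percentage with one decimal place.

43.9%

Num → 268
Known eligible → 268 + 34 + 119 + 64 + 27 = 512
e = 512 / (512 + 86) = 512 / 598 = 0.8562
Estimated eligible among unknowns → 0.8562 × 115 = 98.46
Denominator → 512 + 98.46 = 610.46
RR3 = 268 / 610.46 = 0.4390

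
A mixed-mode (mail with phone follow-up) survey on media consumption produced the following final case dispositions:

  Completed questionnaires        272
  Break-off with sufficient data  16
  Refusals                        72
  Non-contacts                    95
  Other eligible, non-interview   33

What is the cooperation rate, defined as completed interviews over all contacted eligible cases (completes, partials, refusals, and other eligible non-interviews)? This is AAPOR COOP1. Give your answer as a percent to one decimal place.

Numerator: 272
Base: 272 + 16 + 72 + 33 = 393
COOP1 = 272 / 393 = 0.6921

69.2%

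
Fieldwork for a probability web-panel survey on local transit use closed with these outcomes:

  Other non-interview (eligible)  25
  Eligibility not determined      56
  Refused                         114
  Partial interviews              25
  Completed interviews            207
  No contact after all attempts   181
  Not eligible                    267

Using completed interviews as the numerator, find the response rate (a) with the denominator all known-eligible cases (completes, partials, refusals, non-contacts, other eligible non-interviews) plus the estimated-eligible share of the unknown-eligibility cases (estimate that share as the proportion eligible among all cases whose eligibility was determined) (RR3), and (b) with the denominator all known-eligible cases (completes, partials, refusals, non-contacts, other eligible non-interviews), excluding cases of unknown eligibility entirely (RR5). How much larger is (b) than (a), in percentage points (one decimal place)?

2.4

Num = 207
Known eligible = 207 + 25 + 114 + 181 + 25 = 552
e = 552 / (552 + 267) = 552 / 819 = 0.6740
Estimated eligible among unknowns = 0.6740 × 56 = 37.74
Denominator = 552 + 37.74 = 589.74
RR3 = 207 / 589.74 = 0.3510
Denominator = 207 + 25 + 114 + 181 + 25 = 552
RR5 = 207 / 552 = 0.3750
Difference = 37.50 − 35.10 = 2.40 percentage points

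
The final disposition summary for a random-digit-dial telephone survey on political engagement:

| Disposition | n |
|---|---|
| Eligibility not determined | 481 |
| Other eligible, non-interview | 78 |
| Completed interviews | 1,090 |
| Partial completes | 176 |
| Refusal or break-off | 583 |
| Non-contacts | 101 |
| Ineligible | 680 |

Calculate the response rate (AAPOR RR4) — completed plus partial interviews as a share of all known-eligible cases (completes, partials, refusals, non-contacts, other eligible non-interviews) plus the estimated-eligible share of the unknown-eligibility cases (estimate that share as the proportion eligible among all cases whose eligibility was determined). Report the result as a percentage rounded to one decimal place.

Num: 1090 + 176 = 1266
Determined eligible: 1090 + 176 + 583 + 101 + 78 = 2028
e = 2028 / (2028 + 680) = 2028 / 2708 = 0.7489
e × U: 0.7489 × 481 = 360.22
Base: 2028 + 360.22 = 2388.22
RR4 = 1266 / 2388.22 = 0.5301

53.0%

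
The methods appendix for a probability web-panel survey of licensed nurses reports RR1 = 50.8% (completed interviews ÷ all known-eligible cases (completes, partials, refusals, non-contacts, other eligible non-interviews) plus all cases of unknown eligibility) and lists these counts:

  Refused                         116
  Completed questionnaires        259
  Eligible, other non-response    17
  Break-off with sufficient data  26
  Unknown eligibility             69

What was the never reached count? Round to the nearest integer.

RR1 = 259 / D = 0.508
D = 259 / 0.508 = 509.8
Other denominator terms total 487
never reached = 509.8 − 487 ≈ 23

23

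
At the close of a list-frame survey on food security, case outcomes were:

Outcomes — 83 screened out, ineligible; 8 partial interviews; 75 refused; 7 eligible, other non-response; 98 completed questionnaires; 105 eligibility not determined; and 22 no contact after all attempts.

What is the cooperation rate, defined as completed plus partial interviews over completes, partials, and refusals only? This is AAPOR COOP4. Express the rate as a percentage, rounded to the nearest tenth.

58.6%

Top = 98 + 8 = 106
Denom = 98 + 8 + 75 = 181
COOP4 = 106 / 181 = 0.5856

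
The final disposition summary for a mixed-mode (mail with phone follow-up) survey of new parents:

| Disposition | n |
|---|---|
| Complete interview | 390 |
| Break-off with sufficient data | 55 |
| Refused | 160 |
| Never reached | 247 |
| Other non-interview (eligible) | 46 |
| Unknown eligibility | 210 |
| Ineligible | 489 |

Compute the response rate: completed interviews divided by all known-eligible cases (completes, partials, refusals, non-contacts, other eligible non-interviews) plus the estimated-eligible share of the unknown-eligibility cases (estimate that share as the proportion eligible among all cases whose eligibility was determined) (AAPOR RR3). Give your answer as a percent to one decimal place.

37.7%

Top: 390
Determined eligible: 390 + 55 + 160 + 247 + 46 = 898
e = 898 / (898 + 489) = 898 / 1387 = 0.6474
e × U: 0.6474 × 210 = 135.95
Base: 898 + 135.95 = 1033.95
RR3 = 390 / 1033.95 = 0.3772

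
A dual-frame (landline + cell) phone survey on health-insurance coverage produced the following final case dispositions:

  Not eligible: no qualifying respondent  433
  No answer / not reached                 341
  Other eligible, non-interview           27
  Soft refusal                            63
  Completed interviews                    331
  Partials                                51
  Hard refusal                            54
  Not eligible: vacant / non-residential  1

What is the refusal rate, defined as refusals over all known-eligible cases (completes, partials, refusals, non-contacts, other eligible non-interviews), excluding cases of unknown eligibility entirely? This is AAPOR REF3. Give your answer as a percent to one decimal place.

13.5%

Refused = 54 + 63 = 117
Screened out, ineligible = 433 + 1 = 434
Numerator = 117
Denom = 331 + 51 + 117 + 341 + 27 = 867
REF3 = 117 / 867 = 0.1349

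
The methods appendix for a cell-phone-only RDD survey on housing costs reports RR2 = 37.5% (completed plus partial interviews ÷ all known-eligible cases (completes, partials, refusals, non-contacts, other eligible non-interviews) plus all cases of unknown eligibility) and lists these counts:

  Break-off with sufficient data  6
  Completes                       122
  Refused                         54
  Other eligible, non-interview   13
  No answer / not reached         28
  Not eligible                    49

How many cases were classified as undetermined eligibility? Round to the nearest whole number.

Top = 122 + 6 = 128
RR2 = 128 / D = 0.375
D = 128 / 0.375 = 341.3
Rest of base = 223
undetermined eligibility = 341.3 − 223 ≈ 118

118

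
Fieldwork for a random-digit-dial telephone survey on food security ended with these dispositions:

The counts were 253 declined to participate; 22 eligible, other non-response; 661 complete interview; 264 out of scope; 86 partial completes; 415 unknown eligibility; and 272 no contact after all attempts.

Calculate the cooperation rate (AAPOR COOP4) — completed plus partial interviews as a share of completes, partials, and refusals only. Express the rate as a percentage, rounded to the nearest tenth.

Numerator: 661 + 86 = 747
Denom: 661 + 86 + 253 = 1000
COOP4 = 747 / 1000 = 0.7470

74.7%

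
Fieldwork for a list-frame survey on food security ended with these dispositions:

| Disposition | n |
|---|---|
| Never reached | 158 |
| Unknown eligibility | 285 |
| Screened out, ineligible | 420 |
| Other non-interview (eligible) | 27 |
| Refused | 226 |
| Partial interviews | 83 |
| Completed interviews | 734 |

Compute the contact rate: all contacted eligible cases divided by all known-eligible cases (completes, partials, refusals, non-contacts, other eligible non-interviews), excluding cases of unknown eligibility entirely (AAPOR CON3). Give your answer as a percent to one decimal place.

Numerator = 734 + 83 + 226 + 27 = 1070
Base = 734 + 83 + 226 + 158 + 27 = 1228
CON3 = 1070 / 1228 = 0.8713

87.1%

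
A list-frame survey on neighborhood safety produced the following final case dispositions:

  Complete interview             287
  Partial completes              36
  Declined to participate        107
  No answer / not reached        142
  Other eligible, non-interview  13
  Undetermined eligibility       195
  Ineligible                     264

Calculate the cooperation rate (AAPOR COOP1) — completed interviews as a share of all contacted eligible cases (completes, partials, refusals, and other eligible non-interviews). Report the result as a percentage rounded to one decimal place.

Top: 287
Denom: 287 + 36 + 107 + 13 = 443
COOP1 = 287 / 443 = 0.6479

64.8%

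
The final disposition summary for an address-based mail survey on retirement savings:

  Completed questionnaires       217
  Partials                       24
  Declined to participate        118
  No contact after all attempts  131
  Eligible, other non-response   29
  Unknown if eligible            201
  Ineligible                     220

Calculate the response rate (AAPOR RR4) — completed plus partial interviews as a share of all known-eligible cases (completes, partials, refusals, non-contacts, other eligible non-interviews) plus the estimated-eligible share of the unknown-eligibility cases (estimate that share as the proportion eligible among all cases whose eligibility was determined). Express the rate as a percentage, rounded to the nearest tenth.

36.5%

Num = 217 + 24 = 241
Known eligible = 217 + 24 + 118 + 131 + 29 = 519
e = 519 / (519 + 220) = 519 / 739 = 0.7023
Estimated eligible among unknowns = 0.7023 × 201 = 141.16
Denom = 519 + 141.16 = 660.16
RR4 = 241 / 660.16 = 0.3651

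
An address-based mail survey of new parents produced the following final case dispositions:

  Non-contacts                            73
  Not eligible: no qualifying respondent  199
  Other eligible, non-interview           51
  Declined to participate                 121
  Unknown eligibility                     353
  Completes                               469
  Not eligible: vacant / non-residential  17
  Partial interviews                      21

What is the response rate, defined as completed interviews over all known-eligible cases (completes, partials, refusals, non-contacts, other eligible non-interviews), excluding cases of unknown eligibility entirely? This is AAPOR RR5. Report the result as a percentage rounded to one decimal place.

63.8%

Out of scope = 199 + 17 = 216
Numerator: 469
Denominator: 469 + 21 + 121 + 73 + 51 = 735
RR5 = 469 / 735 = 0.6381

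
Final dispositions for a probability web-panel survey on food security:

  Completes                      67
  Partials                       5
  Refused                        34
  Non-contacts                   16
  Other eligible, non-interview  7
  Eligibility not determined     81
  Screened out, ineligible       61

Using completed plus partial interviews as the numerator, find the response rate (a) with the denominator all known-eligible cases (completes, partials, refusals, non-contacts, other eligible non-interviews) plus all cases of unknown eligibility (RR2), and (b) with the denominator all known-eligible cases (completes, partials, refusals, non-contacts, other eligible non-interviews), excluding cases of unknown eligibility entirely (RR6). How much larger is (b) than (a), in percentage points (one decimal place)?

21.5

Top → 67 + 5 = 72
Denom → 67 + 5 + 34 + 16 + 7 + 81 = 210
RR2 = 72 / 210 = 0.3429
Denom → 67 + 5 + 34 + 16 + 7 = 129
RR6 = 72 / 129 = 0.5581
Difference = 55.81 − 34.29 = 21.52 percentage points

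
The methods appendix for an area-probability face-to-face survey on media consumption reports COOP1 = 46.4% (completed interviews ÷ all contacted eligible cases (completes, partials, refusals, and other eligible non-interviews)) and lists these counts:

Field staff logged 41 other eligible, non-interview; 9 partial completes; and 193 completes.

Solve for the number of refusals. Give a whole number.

COOP1 = 193 / D = 0.464
D = 193 / 0.464 = 415.9
Rest of base = 243
refusals = 415.9 − 243 ≈ 173

173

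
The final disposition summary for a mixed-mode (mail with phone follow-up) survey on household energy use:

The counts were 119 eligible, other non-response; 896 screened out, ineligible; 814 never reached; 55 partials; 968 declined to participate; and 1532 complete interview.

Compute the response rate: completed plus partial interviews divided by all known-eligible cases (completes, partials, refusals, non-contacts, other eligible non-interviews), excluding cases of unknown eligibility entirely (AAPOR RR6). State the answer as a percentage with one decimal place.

45.5%

Top → 1532 + 55 = 1587
Denominator → 1532 + 55 + 968 + 814 + 119 = 3488
RR6 = 1587 / 3488 = 0.4550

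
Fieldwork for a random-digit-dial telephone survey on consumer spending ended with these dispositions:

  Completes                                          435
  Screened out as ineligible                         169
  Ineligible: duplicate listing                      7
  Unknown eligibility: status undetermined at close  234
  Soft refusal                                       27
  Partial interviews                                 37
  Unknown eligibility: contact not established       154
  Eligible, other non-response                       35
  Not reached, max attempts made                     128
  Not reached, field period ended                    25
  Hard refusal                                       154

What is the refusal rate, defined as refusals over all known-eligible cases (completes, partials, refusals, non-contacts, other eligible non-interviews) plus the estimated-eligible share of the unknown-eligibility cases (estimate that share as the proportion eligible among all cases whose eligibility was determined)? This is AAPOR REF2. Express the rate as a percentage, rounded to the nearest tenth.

Refused = 154 + 27 = 181
No answer / not reached = 25 + 128 = 153
Eligibility not determined = 154 + 234 = 388
Screened out, ineligible = 169 + 7 = 176
Num: 181
Known eligible: 435 + 37 + 181 + 153 + 35 = 841
e = 841 / (841 + 176) = 841 / 1017 = 0.8269
Eligible share of unknowns: 0.8269 × 388 = 320.84
Denominator: 841 + 320.84 = 1161.84
REF2 = 181 / 1161.84 = 0.1558

15.6%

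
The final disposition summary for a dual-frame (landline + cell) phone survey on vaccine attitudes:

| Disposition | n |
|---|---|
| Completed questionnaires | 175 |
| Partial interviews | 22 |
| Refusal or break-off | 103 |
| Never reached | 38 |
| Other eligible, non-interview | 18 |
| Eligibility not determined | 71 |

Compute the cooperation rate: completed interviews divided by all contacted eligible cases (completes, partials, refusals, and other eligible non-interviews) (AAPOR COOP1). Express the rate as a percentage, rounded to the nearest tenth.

Numerator → 175
Denom → 175 + 22 + 103 + 18 = 318
COOP1 = 175 / 318 = 0.5503

55.0%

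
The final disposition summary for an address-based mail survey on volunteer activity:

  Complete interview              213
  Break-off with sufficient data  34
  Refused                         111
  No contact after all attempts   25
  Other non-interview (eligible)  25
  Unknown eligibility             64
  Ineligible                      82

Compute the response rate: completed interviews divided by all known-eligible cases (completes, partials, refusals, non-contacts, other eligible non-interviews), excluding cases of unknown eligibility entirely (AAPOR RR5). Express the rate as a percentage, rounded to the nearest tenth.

Num → 213
Denom → 213 + 34 + 111 + 25 + 25 = 408
RR5 = 213 / 408 = 0.5221

52.2%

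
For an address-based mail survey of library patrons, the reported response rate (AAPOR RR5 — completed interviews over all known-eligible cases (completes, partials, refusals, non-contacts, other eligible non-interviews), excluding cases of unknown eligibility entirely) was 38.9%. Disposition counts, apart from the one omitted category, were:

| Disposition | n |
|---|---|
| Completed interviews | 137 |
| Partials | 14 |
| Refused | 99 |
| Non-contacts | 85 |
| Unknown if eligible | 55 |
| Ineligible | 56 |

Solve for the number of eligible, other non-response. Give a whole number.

17

RR5 = 137 / D = 0.389
D = 137 / 0.389 = 352.2
Rest of base = 335
eligible, other non-response = 352.2 − 335 ≈ 17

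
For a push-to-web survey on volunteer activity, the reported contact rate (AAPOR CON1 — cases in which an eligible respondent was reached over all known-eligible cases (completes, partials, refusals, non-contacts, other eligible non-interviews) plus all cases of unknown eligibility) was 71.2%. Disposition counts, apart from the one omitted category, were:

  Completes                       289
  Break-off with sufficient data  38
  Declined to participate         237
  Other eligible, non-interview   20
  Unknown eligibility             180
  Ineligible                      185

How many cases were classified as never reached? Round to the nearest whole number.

56

Numerator: 289 + 38 + 237 + 20 = 584
CON1 = 584 / D = 0.712
D = 584 / 0.712 = 820.2
Rest of base = 764
never reached = 820.2 − 764 ≈ 56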